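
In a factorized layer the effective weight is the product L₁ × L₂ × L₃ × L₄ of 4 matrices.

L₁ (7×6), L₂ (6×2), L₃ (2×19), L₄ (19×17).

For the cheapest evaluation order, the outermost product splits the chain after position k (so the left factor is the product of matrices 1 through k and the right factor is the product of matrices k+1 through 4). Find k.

2

Adjacent pairs: L₁L₂ = 7·6·2 = 84; L₂L₃ = 6·2·19 = 228; L₃L₄ = 2·19·17 = 646.
Length 3: L₁..L₃: k=1: 0+228+7·6·19=1026; k=2: 84+0+7·2·19=350 → min 350 | L₂..L₄: k=2: 0+646+6·2·17=850; k=3: 228+0+6·19·17=2166 → min 850.
Top-level splits: k=1: (L₁..L₁)·(L₂..L₄) → 0+850+7·6·17 = 1564; k=2: (L₁..L₂)·(L₃..L₄) → 84+646+7·2·17 = 968; k=3: (L₁..L₃)·(L₄..L₄) → 350+0+7·19·17 = 2611.
Best split is after L₂, i.e. k = 2.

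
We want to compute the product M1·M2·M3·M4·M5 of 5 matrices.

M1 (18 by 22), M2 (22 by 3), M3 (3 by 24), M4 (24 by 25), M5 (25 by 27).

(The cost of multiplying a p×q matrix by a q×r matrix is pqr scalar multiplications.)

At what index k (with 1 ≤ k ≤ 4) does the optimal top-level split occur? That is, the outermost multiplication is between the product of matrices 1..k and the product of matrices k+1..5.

2

Adjacent pairs: M1M2 = 18·22·3 = 1188; M2M3 = 22·3·24 = 1584; M3M4 = 3·24·25 = 1800; M4M5 = 24·25·27 = 16200.
Length 3: M1..M3: k=1: 0+1584+18·22·24=11088; k=2: 1188+0+18·3·24=2484 → min 2484 | M2..M4: k=2: 0+1800+22·3·25=3450; k=3: 1584+0+22·24·25=14784 → min 3450 | M3..M5: k=3: 0+16200+3·24·27=18144; k=4: 1800+0+3·25·27=3825 → min 3825.
Length 4: M1..M4: k=1: 0+3450+18·22·25=13350; k=2: 1188+1800+18·3·25=4338; k=3: 2484+0+18·24·25=13284 → min 4338 | M2..M5: k=2: 0+3825+22·3·27=5607; k=3: 1584+16200+22·24·27=32040; k=4: 3450+0+22·25·27=18300 → min 5607.
Top-level splits: k=1: (M1..M1)·(M2..M5) → 0+5607+18·22·27 = 16299; k=2: (M1..M2)·(M3..M5) → 1188+3825+18·3·27 = 6471; k=3: (M1..M3)·(M4..M5) → 2484+16200+18·24·27 = 30348; k=4: (M1..M4)·(M5..M5) → 4338+0+18·25·27 = 16488.
Best split is after M2, i.e. k = 2.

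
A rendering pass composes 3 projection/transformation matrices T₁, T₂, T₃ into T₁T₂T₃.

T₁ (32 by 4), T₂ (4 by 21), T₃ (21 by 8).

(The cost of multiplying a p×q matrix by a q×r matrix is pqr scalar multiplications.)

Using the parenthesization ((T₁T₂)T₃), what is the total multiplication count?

8064

(T₁T₂): 32×4 by 4×21 → 32×21, cost 32·4·21 = 2688
((T₁T₂)T₃): 32×21 by 21×8 → 32×8, cost 32·21·8 = 5376; cumulative 8064
Total: 8064 scalar multiplications.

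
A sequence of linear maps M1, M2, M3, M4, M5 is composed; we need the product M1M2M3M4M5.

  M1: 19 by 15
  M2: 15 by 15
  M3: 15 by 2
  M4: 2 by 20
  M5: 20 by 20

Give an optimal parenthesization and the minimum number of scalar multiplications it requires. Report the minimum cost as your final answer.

2580

Adjacent pairs: M1M2 = 19·15·15 = 4275; M2M3 = 15·15·2 = 450; M3M4 = 15·2·20 = 600; M4M5 = 2·20·20 = 800.
Length 3: M1..M3: k=1: 0+450+19·15·2=1020; k=2: 4275+0+19·15·2=4845 → min 1020 | M2..M4: k=2: 0+600+15·15·20=5100; k=3: 450+0+15·2·20=1050 → min 1050 | M3..M5: k=3: 0+800+15·2·20=1400; k=4: 600+0+15·20·20=6600 → min 1400.
Length 4: M1..M4: k=1: 0+1050+19·15·20=6750; k=2: 4275+600+19·15·20=10575; k=3: 1020+0+19·2·20=1780 → min 1780 | M2..M5: k=2: 0+1400+15·15·20=5900; k=3: 450+800+15·2·20=1850; k=4: 1050+0+15·20·20=7050 → min 1850.
Length 5: M1..M5: k=1: 0+1850+19·15·20=7550; k=2: 4275+1400+19·15·20=11375; k=3: 1020+800+19·2·20=2580; k=4: 1780+0+19·20·20=9380 → min 2580.
Optimal parenthesization: ((M1(M2M3))(M4M5)) with cost 2580.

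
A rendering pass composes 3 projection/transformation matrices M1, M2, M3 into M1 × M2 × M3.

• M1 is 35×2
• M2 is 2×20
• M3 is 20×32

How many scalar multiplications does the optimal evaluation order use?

3520

Order (M1 × (M2 × M3)): (M2 × M3): 2×20 by 20×32 → 2×32, cost 2·20·32 = 1280; (M1 × (M2 × M3)): 35×2 by 2×32 → 35×32, cost 35·2·32 = 2240; cumulative 3520. Total 3520.
Order ((M1 × M2) × M3): (M1 × M2): 35×2 by 2×20 → 35×20, cost 35·2·20 = 1400; ((M1 × M2) × M3): 35×20 by 20×32 → 35×32, cost 35·20·32 = 22400; cumulative 23800. Total 23800.
Minimum: 3520.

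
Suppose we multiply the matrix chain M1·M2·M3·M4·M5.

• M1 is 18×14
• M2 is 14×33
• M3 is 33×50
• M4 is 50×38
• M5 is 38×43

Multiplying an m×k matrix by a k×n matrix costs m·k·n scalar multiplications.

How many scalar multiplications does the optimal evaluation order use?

Adjacent pairs: M1M2 = 18·14·33 = 8316; M2M3 = 14·33·50 = 23100; M3M4 = 33·50·38 = 62700; M4M5 = 50·38·43 = 81700.
Length 3: M1..M3: k=1: 0+23100+18·14·50=35700; k=2: 8316+0+18·33·50=38016 → min 35700 | M2..M4: k=2: 0+62700+14·33·38=80256; k=3: 23100+0+14·50·38=49700 → min 49700 | M3..M5: k=3: 0+81700+33·50·43=152650; k=4: 62700+0+33·38·43=116622 → min 116622.
Length 4: M1..M4: k=1: 0+49700+18·14·38=59276; k=2: 8316+62700+18·33·38=93588; k=3: 35700+0+18·50·38=69900 → min 59276 | M2..M5: k=2: 0+116622+14·33·43=136488; k=3: 23100+81700+14·50·43=134900; k=4: 49700+0+14·38·43=72576 → min 72576.
Length 5: M1..M5: k=1: 0+72576+18·14·43=83412; k=2: 8316+116622+18·33·43=150480; k=3: 35700+81700+18·50·43=156100; k=4: 59276+0+18·38·43=88688 → min 83412.
Optimal order: (M1·(((M2·M3)·M4)·M5)) with cost 83412.

83412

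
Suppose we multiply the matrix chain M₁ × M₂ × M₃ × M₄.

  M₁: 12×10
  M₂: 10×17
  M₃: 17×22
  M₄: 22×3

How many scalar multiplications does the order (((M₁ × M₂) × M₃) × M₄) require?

7320

(M₁ × M₂): 12×10 by 10×17 → 12×17, cost 12·10·17 = 2040
((M₁ × M₂) × M₃): 12×17 by 17×22 → 12×22, cost 12·17·22 = 4488; cumulative 6528
(((M₁ × M₂) × M₃) × M₄): 12×22 by 22×3 → 12×3, cost 12·22·3 = 792; cumulative 7320
Total: 7320 scalar multiplications.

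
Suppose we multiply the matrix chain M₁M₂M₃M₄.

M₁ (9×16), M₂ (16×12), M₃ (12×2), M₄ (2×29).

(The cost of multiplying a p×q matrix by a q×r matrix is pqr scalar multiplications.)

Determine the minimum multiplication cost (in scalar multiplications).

1194

Adjacent pairs: M₁M₂ = 9·16·12 = 1728; M₂M₃ = 16·12·2 = 384; M₃M₄ = 12·2·29 = 696.
Length 3: M₁..M₃: k=1: 0+384+9·16·2=672; k=2: 1728+0+9·12·2=1944 → min 672 | M₂..M₄: k=2: 0+696+16·12·29=6264; k=3: 384+0+16·2·29=1312 → min 1312.
Length 4: M₁..M₄: k=1: 0+1312+9·16·29=5488; k=2: 1728+696+9·12·29=5556; k=3: 672+0+9·2·29=1194 → min 1194.
Optimal order: ((M₁(M₂M₃))M₄) with cost 1194.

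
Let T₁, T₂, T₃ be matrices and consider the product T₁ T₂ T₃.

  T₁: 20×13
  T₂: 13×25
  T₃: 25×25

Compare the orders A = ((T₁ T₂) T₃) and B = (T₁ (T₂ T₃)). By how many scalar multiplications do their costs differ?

Order A = ((T₁ T₂) T₃): (T₁ T₂): 20×13 by 13×25 → 20×25, cost 20·13·25 = 6500; ((T₁ T₂) T₃): 20×25 by 25×25 → 20×25, cost 20·25·25 = 12500; cumulative 19000. Total 19000.
Order B = (T₁ (T₂ T₃)): (T₂ T₃): 13×25 by 25×25 → 13×25, cost 13·25·25 = 8125; (T₁ (T₂ T₃)): 20×13 by 13×25 → 20×25, cost 20·13·25 = 6500; cumulative 14625. Total 14625.
Difference: |19000 − 14625| = 4375.

4375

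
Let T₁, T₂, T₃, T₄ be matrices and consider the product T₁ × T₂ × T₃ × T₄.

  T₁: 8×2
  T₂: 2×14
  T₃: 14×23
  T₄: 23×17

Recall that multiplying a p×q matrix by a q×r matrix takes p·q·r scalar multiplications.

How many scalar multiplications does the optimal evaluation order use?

1698

Adjacent pairs: T₁T₂ = 8·2·14 = 224; T₂T₃ = 2·14·23 = 644; T₃T₄ = 14·23·17 = 5474.
Length 3: T₁..T₃: k=1: 0+644+8·2·23=1012; k=2: 224+0+8·14·23=2800 → min 1012 | T₂..T₄: k=2: 0+5474+2·14·17=5950; k=3: 644+0+2·23·17=1426 → min 1426.
Length 4: T₁..T₄: k=1: 0+1426+8·2·17=1698; k=2: 224+5474+8·14·17=7602; k=3: 1012+0+8·23·17=4140 → min 1698.
Optimal order: (T₁ × ((T₂ × T₃) × T₄)) with cost 1698.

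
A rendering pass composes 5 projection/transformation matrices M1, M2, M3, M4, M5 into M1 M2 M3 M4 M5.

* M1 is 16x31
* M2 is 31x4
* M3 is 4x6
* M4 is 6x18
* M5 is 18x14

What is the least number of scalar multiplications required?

4320

Adjacent pairs: M1M2 = 16·31·4 = 1984; M2M3 = 31·4·6 = 744; M3M4 = 4·6·18 = 432; M4M5 = 6·18·14 = 1512.
Length 3: M1..M3: k=1: 0+744+16·31·6=3720; k=2: 1984+0+16·4·6=2368 → min 2368 | M2..M4: k=2: 0+432+31·4·18=2664; k=3: 744+0+31·6·18=4092 → min 2664 | M3..M5: k=3: 0+1512+4·6·14=1848; k=4: 432+0+4·18·14=1440 → min 1440.
Length 4: M1..M4: k=1: 0+2664+16·31·18=11592; k=2: 1984+432+16·4·18=3568; k=3: 2368+0+16·6·18=4096 → min 3568 | M2..M5: k=2: 0+1440+31·4·14=3176; k=3: 744+1512+31·6·14=4860; k=4: 2664+0+31·18·14=10476 → min 3176.
Length 5: M1..M5: k=1: 0+3176+16·31·14=10120; k=2: 1984+1440+16·4·14=4320; k=3: 2368+1512+16·6·14=5224; k=4: 3568+0+16·18·14=7600 → min 4320.
Optimal order: ((M1 M2) ((M3 M4) M5)) with cost 4320.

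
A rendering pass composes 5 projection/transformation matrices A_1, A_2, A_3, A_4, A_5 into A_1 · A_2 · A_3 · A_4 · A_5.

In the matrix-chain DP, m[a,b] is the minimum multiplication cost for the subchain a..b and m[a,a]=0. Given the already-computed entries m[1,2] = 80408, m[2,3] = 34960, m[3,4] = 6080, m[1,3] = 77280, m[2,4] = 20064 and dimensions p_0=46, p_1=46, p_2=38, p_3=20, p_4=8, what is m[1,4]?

36992

m[1,4] = min over k∈[1,3] of m[1,k]+m[k+1,4]+p_{0}·p_k·p_{4}.
k=1: 0 + 20064 + 46·46·8 = 36992; k=2: 80408 + 6080 + 46·38·8 = 100472; k=3: 77280 + 0 + 46·20·8 = 84640.
Minimum: 36992 at k=1.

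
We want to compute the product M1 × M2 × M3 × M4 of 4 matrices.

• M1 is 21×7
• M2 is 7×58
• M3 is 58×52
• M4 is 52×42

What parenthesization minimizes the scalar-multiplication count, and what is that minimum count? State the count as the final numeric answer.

Adjacent pairs: M1M2 = 21·7·58 = 8526; M2M3 = 7·58·52 = 21112; M3M4 = 58·52·42 = 126672.
Length 3: M1..M3: k=1: 0+21112+21·7·52=28756; k=2: 8526+0+21·58·52=71862 → min 28756 | M2..M4: k=2: 0+126672+7·58·42=143724; k=3: 21112+0+7·52·42=36400 → min 36400.
Length 4: M1..M4: k=1: 0+36400+21·7·42=42574; k=2: 8526+126672+21·58·42=186354; k=3: 28756+0+21·52·42=74620 → min 42574.
Optimal parenthesization: (M1 × ((M2 × M3) × M4)) with cost 42574.

42574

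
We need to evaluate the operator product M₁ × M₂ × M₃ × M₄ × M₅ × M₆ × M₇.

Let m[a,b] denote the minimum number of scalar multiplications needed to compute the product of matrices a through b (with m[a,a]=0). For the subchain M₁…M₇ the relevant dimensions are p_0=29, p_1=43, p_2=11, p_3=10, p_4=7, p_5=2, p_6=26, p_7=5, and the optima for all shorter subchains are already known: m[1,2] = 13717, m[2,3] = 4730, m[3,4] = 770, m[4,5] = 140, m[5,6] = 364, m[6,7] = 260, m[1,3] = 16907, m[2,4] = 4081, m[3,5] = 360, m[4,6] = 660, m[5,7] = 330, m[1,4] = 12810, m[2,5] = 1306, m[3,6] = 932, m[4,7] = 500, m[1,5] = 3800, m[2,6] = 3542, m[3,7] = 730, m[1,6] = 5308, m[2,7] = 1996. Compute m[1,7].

4350

m[1,7] = min over k∈[1,6] of m[1,k]+m[k+1,7]+p_{0}·p_k·p_{7}.
k=1: 0 + 1996 + 29·43·5 = 8231; k=2: 13717 + 730 + 29·11·5 = 16042; k=3: 16907 + 500 + 29·10·5 = 18857; k=4: 12810 + 330 + 29·7·5 = 14155; k=5: 3800 + 260 + 29·2·5 = 4350; k=6: 5308 + 0 + 29·26·5 = 9078.
Minimum: 4350 at k=5.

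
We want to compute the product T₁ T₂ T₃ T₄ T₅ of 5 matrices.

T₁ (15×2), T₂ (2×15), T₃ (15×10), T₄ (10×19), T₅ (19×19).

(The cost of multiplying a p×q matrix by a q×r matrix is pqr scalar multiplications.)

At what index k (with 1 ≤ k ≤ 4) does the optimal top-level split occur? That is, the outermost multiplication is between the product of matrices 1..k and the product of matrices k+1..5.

1

Adjacent pairs: T₁T₂ = 15·2·15 = 450; T₂T₃ = 2·15·10 = 300; T₃T₄ = 15·10·19 = 2850; T₄T₅ = 10·19·19 = 3610.
Length 3: T₁..T₃: k=1: 0+300+15·2·10=600; k=2: 450+0+15·15·10=2700 → min 600 | T₂..T₄: k=2: 0+2850+2·15·19=3420; k=3: 300+0+2·10·19=680 → min 680 | T₃..T₅: k=3: 0+3610+15·10·19=6460; k=4: 2850+0+15·19·19=8265 → min 6460.
Length 4: T₁..T₄: k=1: 0+680+15·2·19=1250; k=2: 450+2850+15·15·19=7575; k=3: 600+0+15·10·19=3450 → min 1250 | T₂..T₅: k=2: 0+6460+2·15·19=7030; k=3: 300+3610+2·10·19=4290; k=4: 680+0+2·19·19=1402 → min 1402.
Top-level splits: k=1: (T₁..T₁)·(T₂..T₅) → 0+1402+15·2·19 = 1972; k=2: (T₁..T₂)·(T₃..T₅) → 450+6460+15·15·19 = 11185; k=3: (T₁..T₃)·(T₄..T₅) → 600+3610+15·10·19 = 7060; k=4: (T₁..T₄)·(T₅..T₅) → 1250+0+15·19·19 = 6665.
Best split is after T₁, i.e. k = 1.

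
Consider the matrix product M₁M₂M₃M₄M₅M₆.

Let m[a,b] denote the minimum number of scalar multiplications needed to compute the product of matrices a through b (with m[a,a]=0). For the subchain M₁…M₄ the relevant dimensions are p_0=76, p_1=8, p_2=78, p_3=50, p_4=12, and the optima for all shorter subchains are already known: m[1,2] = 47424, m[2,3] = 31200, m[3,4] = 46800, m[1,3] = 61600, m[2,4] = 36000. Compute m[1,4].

43296

m[1,4] = min over k∈[1,3] of m[1,k]+m[k+1,4]+p_{0}·p_k·p_{4}.
k=1: 0 + 36000 + 76·8·12 = 43296; k=2: 47424 + 46800 + 76·78·12 = 165360; k=3: 61600 + 0 + 76·50·12 = 107200.
Minimum: 43296 at k=1.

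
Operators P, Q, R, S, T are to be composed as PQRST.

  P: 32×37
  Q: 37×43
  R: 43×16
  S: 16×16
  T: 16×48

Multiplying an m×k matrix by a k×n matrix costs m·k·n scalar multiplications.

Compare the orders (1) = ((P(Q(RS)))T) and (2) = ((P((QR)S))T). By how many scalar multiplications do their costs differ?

1536

Order (1) = ((P(Q(RS)))T): (RS): 43×16 by 16×16 → 43×16, cost 43·16·16 = 11008; (Q(RS)): 37×43 by 43×16 → 37×16, cost 37·43·16 = 25456; cumulative 36464; (P(Q(RS))): 32×37 by 37×16 → 32×16, cost 32·37·16 = 18944; cumulative 55408; ((P(Q(RS)))T): 32×16 by 16×48 → 32×48, cost 32·16·48 = 24576; cumulative 79984. Total 79984.
Order (2) = ((P((QR)S))T): (QR): 37×43 by 43×16 → 37×16, cost 37·43·16 = 25456; ((QR)S): 37×16 by 16×16 → 37×16, cost 37·16·16 = 9472; cumulative 34928; (P((QR)S)): 32×37 by 37×16 → 32×16, cost 32·37·16 = 18944; cumulative 53872; ((P((QR)S))T): 32×16 by 16×48 → 32×48, cost 32·16·48 = 24576; cumulative 78448. Total 78448.
Difference: |79984 − 78448| = 1536.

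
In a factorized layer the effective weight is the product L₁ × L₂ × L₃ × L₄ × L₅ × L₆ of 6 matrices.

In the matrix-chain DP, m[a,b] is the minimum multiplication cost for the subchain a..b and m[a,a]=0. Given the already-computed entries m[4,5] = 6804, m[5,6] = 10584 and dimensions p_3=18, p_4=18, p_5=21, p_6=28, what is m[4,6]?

17388

m[4,6] = min over k∈[4,5] of m[4,k]+m[k+1,6]+p_{3}·p_k·p_{6}.
k=4: 0 + 10584 + 18·18·28 = 19656; k=5: 6804 + 0 + 18·21·28 = 17388.
Minimum: 17388 at k=5.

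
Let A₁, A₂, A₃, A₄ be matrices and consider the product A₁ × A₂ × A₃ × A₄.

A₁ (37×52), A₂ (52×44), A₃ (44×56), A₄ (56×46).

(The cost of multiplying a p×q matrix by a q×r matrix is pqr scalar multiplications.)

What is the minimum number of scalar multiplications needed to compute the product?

Adjacent pairs: A₁A₂ = 37·52·44 = 84656; A₂A₃ = 52·44·56 = 128128; A₃A₄ = 44·56·46 = 113344.
Length 3: A₁..A₃: k=1: 0+128128+37·52·56=235872; k=2: 84656+0+37·44·56=175824 → min 175824 | A₂..A₄: k=2: 0+113344+52·44·46=218592; k=3: 128128+0+52·56·46=262080 → min 218592.
Length 4: A₁..A₄: k=1: 0+218592+37·52·46=307096; k=2: 84656+113344+37·44·46=272888; k=3: 175824+0+37·56·46=271136 → min 271136.
Optimal order: (((A₁ × A₂) × A₃) × A₄) with cost 271136.

271136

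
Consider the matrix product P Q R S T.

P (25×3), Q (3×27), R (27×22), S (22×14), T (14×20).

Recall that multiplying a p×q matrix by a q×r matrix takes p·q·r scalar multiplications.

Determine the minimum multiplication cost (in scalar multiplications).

Adjacent pairs: PQ = 25·3·27 = 2025; QR = 3·27·22 = 1782; RS = 27·22·14 = 8316; ST = 22·14·20 = 6160.
Length 3: P..R: k=1: 0+1782+25·3·22=3432; k=2: 2025+0+25·27·22=16875 → min 3432 | Q..S: k=2: 0+8316+3·27·14=9450; k=3: 1782+0+3·22·14=2706 → min 2706 | R..T: k=3: 0+6160+27·22·20=18040; k=4: 8316+0+27·14·20=15876 → min 15876.
Length 4: P..S: k=1: 0+2706+25·3·14=3756; k=2: 2025+8316+25·27·14=19791; k=3: 3432+0+25·22·14=11132 → min 3756 | Q..T: k=2: 0+15876+3·27·20=17496; k=3: 1782+6160+3·22·20=9262; k=4: 2706+0+3·14·20=3546 → min 3546.
Length 5: P..T: k=1: 0+3546+25·3·20=5046; k=2: 2025+15876+25·27·20=31401; k=3: 3432+6160+25·22·20=20592; k=4: 3756+0+25·14·20=10756 → min 5046.
Optimal order: (P (((Q R) S) T)) with cost 5046.

5046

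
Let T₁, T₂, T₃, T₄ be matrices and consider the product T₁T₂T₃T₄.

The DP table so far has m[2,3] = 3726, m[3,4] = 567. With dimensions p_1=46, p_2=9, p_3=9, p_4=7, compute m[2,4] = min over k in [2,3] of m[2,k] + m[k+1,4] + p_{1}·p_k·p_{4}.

m[2,4] = min over k∈[2,3] of m[2,k]+m[k+1,4]+p_{1}·p_k·p_{4}.
k=2: 0 + 567 + 46·9·7 = 3465; k=3: 3726 + 0 + 46·9·7 = 6624.
Minimum: 3465 at k=2.

3465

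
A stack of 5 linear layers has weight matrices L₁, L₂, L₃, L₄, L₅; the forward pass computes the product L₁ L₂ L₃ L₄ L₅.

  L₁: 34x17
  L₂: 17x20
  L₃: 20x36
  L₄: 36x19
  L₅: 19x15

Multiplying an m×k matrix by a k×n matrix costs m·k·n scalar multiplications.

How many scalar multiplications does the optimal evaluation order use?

33150

Adjacent pairs: L₁L₂ = 34·17·20 = 11560; L₂L₃ = 17·20·36 = 12240; L₃L₄ = 20·36·19 = 13680; L₄L₅ = 36·19·15 = 10260.
Length 3: L₁..L₃: k=1: 0+12240+34·17·36=33048; k=2: 11560+0+34·20·36=36040 → min 33048 | L₂..L₄: k=2: 0+13680+17·20·19=20140; k=3: 12240+0+17·36·19=23868 → min 20140 | L₃..L₅: k=3: 0+10260+20·36·15=21060; k=4: 13680+0+20·19·15=19380 → min 19380.
Length 4: L₁..L₄: k=1: 0+20140+34·17·19=31122; k=2: 11560+13680+34·20·19=38160; k=3: 33048+0+34·36·19=56304 → min 31122 | L₂..L₅: k=2: 0+19380+17·20·15=24480; k=3: 12240+10260+17·36·15=31680; k=4: 20140+0+17·19·15=24985 → min 24480.
Length 5: L₁..L₅: k=1: 0+24480+34·17·15=33150; k=2: 11560+19380+34·20·15=41140; k=3: 33048+10260+34·36·15=61668; k=4: 31122+0+34·19·15=40812 → min 33150.
Optimal order: (L₁ (L₂ ((L₃ L₄) L₅))) with cost 33150.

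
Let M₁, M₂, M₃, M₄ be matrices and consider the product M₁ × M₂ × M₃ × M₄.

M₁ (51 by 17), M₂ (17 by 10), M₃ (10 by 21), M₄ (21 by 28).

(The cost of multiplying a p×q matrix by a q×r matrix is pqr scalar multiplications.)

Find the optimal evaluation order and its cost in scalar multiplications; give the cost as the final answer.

Adjacent pairs: M₁M₂ = 51·17·10 = 8670; M₂M₃ = 17·10·21 = 3570; M₃M₄ = 10·21·28 = 5880.
Length 3: M₁..M₃: k=1: 0+3570+51·17·21=21777; k=2: 8670+0+51·10·21=19380 → min 19380 | M₂..M₄: k=2: 0+5880+17·10·28=10640; k=3: 3570+0+17·21·28=13566 → min 10640.
Length 4: M₁..M₄: k=1: 0+10640+51·17·28=34916; k=2: 8670+5880+51·10·28=28830; k=3: 19380+0+51·21·28=49368 → min 28830.
Optimal parenthesization: ((M₁ × M₂) × (M₃ × M₄)) with cost 28830.

28830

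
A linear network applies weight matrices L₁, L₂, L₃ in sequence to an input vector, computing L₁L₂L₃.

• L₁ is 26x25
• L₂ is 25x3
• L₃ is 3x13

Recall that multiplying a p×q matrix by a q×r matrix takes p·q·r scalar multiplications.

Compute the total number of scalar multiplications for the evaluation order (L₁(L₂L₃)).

(L₂L₃): 25×3 by 3×13 → 25×13, cost 25·3·13 = 975
(L₁(L₂L₃)): 26×25 by 25×13 → 26×13, cost 26·25·13 = 8450; cumulative 9425
Total: 9425 scalar multiplications.

9425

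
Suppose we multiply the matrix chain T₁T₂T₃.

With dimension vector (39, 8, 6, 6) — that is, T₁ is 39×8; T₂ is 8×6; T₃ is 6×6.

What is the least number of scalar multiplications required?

Order (T₁(T₂T₃)): (T₂T₃): 8×6 by 6×6 → 8×6, cost 8·6·6 = 288; (T₁(T₂T₃)): 39×8 by 8×6 → 39×6, cost 39·8·6 = 1872; cumulative 2160. Total 2160.
Order ((T₁T₂)T₃): (T₁T₂): 39×8 by 8×6 → 39×6, cost 39·8·6 = 1872; ((T₁T₂)T₃): 39×6 by 6×6 → 39×6, cost 39·6·6 = 1404; cumulative 3276. Total 3276.
Minimum: 2160.

2160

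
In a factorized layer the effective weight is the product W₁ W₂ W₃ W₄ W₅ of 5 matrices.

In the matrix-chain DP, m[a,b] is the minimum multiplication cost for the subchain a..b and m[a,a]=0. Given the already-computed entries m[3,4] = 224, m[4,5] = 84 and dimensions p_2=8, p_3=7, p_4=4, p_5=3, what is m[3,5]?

m[3,5] = min over k∈[3,4] of m[3,k]+m[k+1,5]+p_{2}·p_k·p_{5}.
k=3: 0 + 84 + 8·7·3 = 252; k=4: 224 + 0 + 8·4·3 = 320.
Minimum: 252 at k=3.

252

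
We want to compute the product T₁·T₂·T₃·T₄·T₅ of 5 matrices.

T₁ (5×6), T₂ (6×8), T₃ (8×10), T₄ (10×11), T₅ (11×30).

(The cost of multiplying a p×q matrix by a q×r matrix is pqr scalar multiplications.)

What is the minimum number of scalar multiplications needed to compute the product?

2840

Adjacent pairs: T₁T₂ = 5·6·8 = 240; T₂T₃ = 6·8·10 = 480; T₃T₄ = 8·10·11 = 880; T₄T₅ = 10·11·30 = 3300.
Length 3: T₁..T₃: k=1: 0+480+5·6·10=780; k=2: 240+0+5·8·10=640 → min 640 | T₂..T₄: k=2: 0+880+6·8·11=1408; k=3: 480+0+6·10·11=1140 → min 1140 | T₃..T₅: k=3: 0+3300+8·10·30=5700; k=4: 880+0+8·11·30=3520 → min 3520.
Length 4: T₁..T₄: k=1: 0+1140+5·6·11=1470; k=2: 240+880+5·8·11=1560; k=3: 640+0+5·10·11=1190 → min 1190 | T₂..T₅: k=2: 0+3520+6·8·30=4960; k=3: 480+3300+6·10·30=5580; k=4: 1140+0+6·11·30=3120 → min 3120.
Length 5: T₁..T₅: k=1: 0+3120+5·6·30=4020; k=2: 240+3520+5·8·30=4960; k=3: 640+3300+5·10·30=5440; k=4: 1190+0+5·11·30=2840 → min 2840.
Optimal order: ((((T₁·T₂)·T₃)·T₄)·T₅) with cost 2840.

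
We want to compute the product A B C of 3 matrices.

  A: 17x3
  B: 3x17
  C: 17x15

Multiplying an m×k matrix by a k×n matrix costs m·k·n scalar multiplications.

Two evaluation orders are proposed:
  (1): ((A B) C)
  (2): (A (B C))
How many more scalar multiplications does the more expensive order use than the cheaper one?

Order (1) = ((A B) C): (A B): 17×3 by 3×17 → 17×17, cost 17·3·17 = 867; ((A B) C): 17×17 by 17×15 → 17×15, cost 17·17·15 = 4335; cumulative 5202. Total 5202.
Order (2) = (A (B C)): (B C): 3×17 by 17×15 → 3×15, cost 3·17·15 = 765; (A (B C)): 17×3 by 3×15 → 17×15, cost 17·3·15 = 765; cumulative 1530. Total 1530.
Difference: |5202 − 1530| = 3672.

3672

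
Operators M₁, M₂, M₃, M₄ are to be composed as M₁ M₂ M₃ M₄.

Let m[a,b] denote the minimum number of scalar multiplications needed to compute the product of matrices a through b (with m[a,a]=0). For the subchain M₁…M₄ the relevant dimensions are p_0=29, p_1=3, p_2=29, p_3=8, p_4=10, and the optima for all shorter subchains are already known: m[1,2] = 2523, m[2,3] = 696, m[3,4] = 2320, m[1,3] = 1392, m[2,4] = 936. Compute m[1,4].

m[1,4] = min over k∈[1,3] of m[1,k]+m[k+1,4]+p_{0}·p_k·p_{4}.
k=1: 0 + 936 + 29·3·10 = 1806; k=2: 2523 + 2320 + 29·29·10 = 13253; k=3: 1392 + 0 + 29·8·10 = 3712.
Minimum: 1806 at k=1.

1806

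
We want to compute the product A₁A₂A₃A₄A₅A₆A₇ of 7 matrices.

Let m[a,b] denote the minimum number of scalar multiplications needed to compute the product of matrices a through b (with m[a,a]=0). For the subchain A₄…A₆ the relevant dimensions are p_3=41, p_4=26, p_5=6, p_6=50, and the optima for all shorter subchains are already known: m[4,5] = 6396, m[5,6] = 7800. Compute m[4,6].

18696

m[4,6] = min over k∈[4,5] of m[4,k]+m[k+1,6]+p_{3}·p_k·p_{6}.
k=4: 0 + 7800 + 41·26·50 = 61100; k=5: 6396 + 0 + 41·6·50 = 18696.
Minimum: 18696 at k=5.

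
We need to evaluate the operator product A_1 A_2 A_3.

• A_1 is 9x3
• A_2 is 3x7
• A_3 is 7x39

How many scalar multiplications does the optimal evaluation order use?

Order (A_1 (A_2 A_3)): (A_2 A_3): 3×7 by 7×39 → 3×39, cost 3·7·39 = 819; (A_1 (A_2 A_3)): 9×3 by 3×39 → 9×39, cost 9·3·39 = 1053; cumulative 1872. Total 1872.
Order ((A_1 A_2) A_3): (A_1 A_2): 9×3 by 3×7 → 9×7, cost 9·3·7 = 189; ((A_1 A_2) A_3): 9×7 by 7×39 → 9×39, cost 9·7·39 = 2457; cumulative 2646. Total 2646.
Minimum: 1872.

1872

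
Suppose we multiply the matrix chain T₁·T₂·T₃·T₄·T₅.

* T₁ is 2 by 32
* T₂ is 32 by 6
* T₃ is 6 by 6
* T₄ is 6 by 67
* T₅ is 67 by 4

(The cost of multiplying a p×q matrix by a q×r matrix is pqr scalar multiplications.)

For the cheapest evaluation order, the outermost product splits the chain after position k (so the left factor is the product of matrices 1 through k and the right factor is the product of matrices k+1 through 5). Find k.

Adjacent pairs: T₁T₂ = 2·32·6 = 384; T₂T₃ = 32·6·6 = 1152; T₃T₄ = 6·6·67 = 2412; T₄T₅ = 6·67·4 = 1608.
Length 3: T₁..T₃: k=1: 0+1152+2·32·6=1536; k=2: 384+0+2·6·6=456 → min 456 | T₂..T₄: k=2: 0+2412+32·6·67=15276; k=3: 1152+0+32·6·67=14016 → min 14016 | T₃..T₅: k=3: 0+1608+6·6·4=1752; k=4: 2412+0+6·67·4=4020 → min 1752.
Length 4: T₁..T₄: k=1: 0+14016+2·32·67=18304; k=2: 384+2412+2·6·67=3600; k=3: 456+0+2·6·67=1260 → min 1260 | T₂..T₅: k=2: 0+1752+32·6·4=2520; k=3: 1152+1608+32·6·4=3528; k=4: 14016+0+32·67·4=22592 → min 2520.
Top-level splits: k=1: (T₁..T₁)·(T₂..T₅) → 0+2520+2·32·4 = 2776; k=2: (T₁..T₂)·(T₃..T₅) → 384+1752+2·6·4 = 2184; k=3: (T₁..T₃)·(T₄..T₅) → 456+1608+2·6·4 = 2112; k=4: (T₁..T₄)·(T₅..T₅) → 1260+0+2·67·4 = 1796.
Best split is after T₄, i.e. k = 4.

4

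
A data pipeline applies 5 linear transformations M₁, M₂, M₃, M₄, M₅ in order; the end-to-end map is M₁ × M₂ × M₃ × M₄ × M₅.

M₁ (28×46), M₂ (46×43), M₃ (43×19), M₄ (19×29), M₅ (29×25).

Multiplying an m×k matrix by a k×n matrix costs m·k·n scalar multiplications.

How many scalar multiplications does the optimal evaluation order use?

Adjacent pairs: M₁M₂ = 28·46·43 = 55384; M₂M₃ = 46·43·19 = 37582; M₃M₄ = 43·19·29 = 23693; M₄M₅ = 19·29·25 = 13775.
Length 3: M₁..M₃: k=1: 0+37582+28·46·19=62054; k=2: 55384+0+28·43·19=78260 → min 62054 | M₂..M₄: k=2: 0+23693+46·43·29=81055; k=3: 37582+0+46·19·29=62928 → min 62928 | M₃..M₅: k=3: 0+13775+43·19·25=34200; k=4: 23693+0+43·29·25=54868 → min 34200.
Length 4: M₁..M₄: k=1: 0+62928+28·46·29=100280; k=2: 55384+23693+28·43·29=113993; k=3: 62054+0+28·19·29=77482 → min 77482 | M₂..M₅: k=2: 0+34200+46·43·25=83650; k=3: 37582+13775+46·19·25=73207; k=4: 62928+0+46·29·25=96278 → min 73207.
Length 5: M₁..M₅: k=1: 0+73207+28·46·25=105407; k=2: 55384+34200+28·43·25=119684; k=3: 62054+13775+28·19·25=89129; k=4: 77482+0+28·29·25=97782 → min 89129.
Optimal order: ((M₁ × (M₂ × M₃)) × (M₄ × M₅)) with cost 89129.

89129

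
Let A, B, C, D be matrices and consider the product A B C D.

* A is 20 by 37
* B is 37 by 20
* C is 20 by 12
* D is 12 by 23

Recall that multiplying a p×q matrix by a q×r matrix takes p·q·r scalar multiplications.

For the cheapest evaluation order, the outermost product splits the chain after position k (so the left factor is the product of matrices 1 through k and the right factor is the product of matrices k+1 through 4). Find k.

Adjacent pairs: AB = 20·37·20 = 14800; BC = 37·20·12 = 8880; CD = 20·12·23 = 5520.
Length 3: A..C: k=1: 0+8880+20·37·12=17760; k=2: 14800+0+20·20·12=19600 → min 17760 | B..D: k=2: 0+5520+37·20·23=22540; k=3: 8880+0+37·12·23=19092 → min 19092.
Top-level splits: k=1: (A..A)·(B..D) → 0+19092+20·37·23 = 36112; k=2: (A..B)·(C..D) → 14800+5520+20·20·23 = 29520; k=3: (A..C)·(D..D) → 17760+0+20·12·23 = 23280.
Best split is after C, i.e. k = 3.

3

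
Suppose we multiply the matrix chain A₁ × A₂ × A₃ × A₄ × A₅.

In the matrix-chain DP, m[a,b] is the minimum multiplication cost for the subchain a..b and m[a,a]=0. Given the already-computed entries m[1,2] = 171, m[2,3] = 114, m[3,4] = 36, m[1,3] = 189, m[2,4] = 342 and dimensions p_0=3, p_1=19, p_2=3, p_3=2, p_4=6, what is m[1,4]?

225

m[1,4] = min over k∈[1,3] of m[1,k]+m[k+1,4]+p_{0}·p_k·p_{4}.
k=1: 0 + 342 + 3·19·6 = 684; k=2: 171 + 36 + 3·3·6 = 261; k=3: 189 + 0 + 3·2·6 = 225.
Minimum: 225 at k=3.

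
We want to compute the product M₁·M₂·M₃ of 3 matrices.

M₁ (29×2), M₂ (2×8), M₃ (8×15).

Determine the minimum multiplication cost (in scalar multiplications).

1110

Order (M₁·(M₂·M₃)): (M₂·M₃): 2×8 by 8×15 → 2×15, cost 2·8·15 = 240; (M₁·(M₂·M₃)): 29×2 by 2×15 → 29×15, cost 29·2·15 = 870; cumulative 1110. Total 1110.
Order ((M₁·M₂)·M₃): (M₁·M₂): 29×2 by 2×8 → 29×8, cost 29·2·8 = 464; ((M₁·M₂)·M₃): 29×8 by 8×15 → 29×15, cost 29·8·15 = 3480; cumulative 3944. Total 3944.
Minimum: 1110.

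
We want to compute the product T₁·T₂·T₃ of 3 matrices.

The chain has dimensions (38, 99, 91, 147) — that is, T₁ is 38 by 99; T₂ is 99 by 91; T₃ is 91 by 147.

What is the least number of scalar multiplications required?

Order (T₁·(T₂·T₃)): (T₂·T₃): 99×91 by 91×147 → 99×147, cost 99·91·147 = 1324323; (T₁·(T₂·T₃)): 38×99 by 99×147 → 38×147, cost 38·99·147 = 553014; cumulative 1877337. Total 1877337.
Order ((T₁·T₂)·T₃): (T₁·T₂): 38×99 by 99×91 → 38×91, cost 38·99·91 = 342342; ((T₁·T₂)·T₃): 38×91 by 91×147 → 38×147, cost 38·91·147 = 508326; cumulative 850668. Total 850668.
Minimum: 850668.

850668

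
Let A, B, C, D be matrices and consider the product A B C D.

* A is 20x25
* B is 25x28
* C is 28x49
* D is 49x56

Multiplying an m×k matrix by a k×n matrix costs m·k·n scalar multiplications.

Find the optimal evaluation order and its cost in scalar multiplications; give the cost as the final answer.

96320

Adjacent pairs: AB = 20·25·28 = 14000; BC = 25·28·49 = 34300; CD = 28·49·56 = 76832.
Length 3: A..C: k=1: 0+34300+20·25·49=58800; k=2: 14000+0+20·28·49=41440 → min 41440 | B..D: k=2: 0+76832+25·28·56=116032; k=3: 34300+0+25·49·56=102900 → min 102900.
Length 4: A..D: k=1: 0+102900+20·25·56=130900; k=2: 14000+76832+20·28·56=122192; k=3: 41440+0+20·49·56=96320 → min 96320.
Optimal parenthesization: (((A B) C) D) with cost 96320.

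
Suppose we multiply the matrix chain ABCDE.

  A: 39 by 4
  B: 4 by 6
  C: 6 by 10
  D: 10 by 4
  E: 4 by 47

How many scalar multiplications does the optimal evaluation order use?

Adjacent pairs: AB = 39·4·6 = 936; BC = 4·6·10 = 240; CD = 6·10·4 = 240; DE = 10·4·47 = 1880.
Length 3: A..C: k=1: 0+240+39·4·10=1800; k=2: 936+0+39·6·10=3276 → min 1800 | B..D: k=2: 0+240+4·6·4=336; k=3: 240+0+4·10·4=400 → min 336 | C..E: k=3: 0+1880+6·10·47=4700; k=4: 240+0+6·4·47=1368 → min 1368.
Length 4: A..D: k=1: 0+336+39·4·4=960; k=2: 936+240+39·6·4=2112; k=3: 1800+0+39·10·4=3360 → min 960 | B..E: k=2: 0+1368+4·6·47=2496; k=3: 240+1880+4·10·47=4000; k=4: 336+0+4·4·47=1088 → min 1088.
Length 5: A..E: k=1: 0+1088+39·4·47=8420; k=2: 936+1368+39·6·47=13302; k=3: 1800+1880+39·10·47=22010; k=4: 960+0+39·4·47=8292 → min 8292.
Optimal order: ((A(B(CD)))E) with cost 8292.

8292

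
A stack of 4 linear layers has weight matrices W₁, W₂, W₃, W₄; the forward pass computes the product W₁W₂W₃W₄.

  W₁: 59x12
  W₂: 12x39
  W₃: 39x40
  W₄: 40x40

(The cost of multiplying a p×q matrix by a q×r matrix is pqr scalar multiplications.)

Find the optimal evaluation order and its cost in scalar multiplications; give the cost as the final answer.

Adjacent pairs: W₁W₂ = 59·12·39 = 27612; W₂W₃ = 12·39·40 = 18720; W₃W₄ = 39·40·40 = 62400.
Length 3: W₁..W₃: k=1: 0+18720+59·12·40=47040; k=2: 27612+0+59·39·40=119652 → min 47040 | W₂..W₄: k=2: 0+62400+12·39·40=81120; k=3: 18720+0+12·40·40=37920 → min 37920.
Length 4: W₁..W₄: k=1: 0+37920+59·12·40=66240; k=2: 27612+62400+59·39·40=182052; k=3: 47040+0+59·40·40=141440 → min 66240.
Optimal parenthesization: (W₁((W₂W₃)W₄)) with cost 66240.

66240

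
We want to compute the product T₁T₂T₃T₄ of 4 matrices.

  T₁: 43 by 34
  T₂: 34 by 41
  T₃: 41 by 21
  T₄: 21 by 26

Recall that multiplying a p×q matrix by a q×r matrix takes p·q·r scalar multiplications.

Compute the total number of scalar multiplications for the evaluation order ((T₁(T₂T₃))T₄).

(T₂T₃): 34×41 by 41×21 → 34×21, cost 34·41·21 = 29274
(T₁(T₂T₃)): 43×34 by 34×21 → 43×21, cost 43·34·21 = 30702; cumulative 59976
((T₁(T₂T₃))T₄): 43×21 by 21×26 → 43×26, cost 43·21·26 = 23478; cumulative 83454
Total: 83454 scalar multiplications.

83454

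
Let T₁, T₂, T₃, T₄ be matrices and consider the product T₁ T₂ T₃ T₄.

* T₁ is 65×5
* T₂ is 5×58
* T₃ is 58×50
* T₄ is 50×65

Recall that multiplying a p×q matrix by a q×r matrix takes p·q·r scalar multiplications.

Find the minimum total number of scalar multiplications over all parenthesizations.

Adjacent pairs: T₁T₂ = 65·5·58 = 18850; T₂T₃ = 5·58·50 = 14500; T₃T₄ = 58·50·65 = 188500.
Length 3: T₁..T₃: k=1: 0+14500+65·5·50=30750; k=2: 18850+0+65·58·50=207350 → min 30750 | T₂..T₄: k=2: 0+188500+5·58·65=207350; k=3: 14500+0+5·50·65=30750 → min 30750.
Length 4: T₁..T₄: k=1: 0+30750+65·5·65=51875; k=2: 18850+188500+65·58·65=452400; k=3: 30750+0+65·50·65=242000 → min 51875.
Optimal order: (T₁ ((T₂ T₃) T₄)) with cost 51875.

51875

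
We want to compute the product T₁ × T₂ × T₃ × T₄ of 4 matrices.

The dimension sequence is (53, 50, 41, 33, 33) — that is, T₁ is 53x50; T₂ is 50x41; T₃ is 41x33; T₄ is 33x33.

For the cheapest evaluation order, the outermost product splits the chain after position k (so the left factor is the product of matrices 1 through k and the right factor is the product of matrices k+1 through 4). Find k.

Adjacent pairs: T₁T₂ = 53·50·41 = 108650; T₂T₃ = 50·41·33 = 67650; T₃T₄ = 41·33·33 = 44649.
Length 3: T₁..T₃: k=1: 0+67650+53·50·33=155100; k=2: 108650+0+53·41·33=180359 → min 155100 | T₂..T₄: k=2: 0+44649+50·41·33=112299; k=3: 67650+0+50·33·33=122100 → min 112299.
Top-level splits: k=1: (T₁..T₁)·(T₂..T₄) → 0+112299+53·50·33 = 199749; k=2: (T₁..T₂)·(T₃..T₄) → 108650+44649+53·41·33 = 225008; k=3: (T₁..T₃)·(T₄..T₄) → 155100+0+53·33·33 = 212817.
Best split is after T₁, i.e. k = 1.

1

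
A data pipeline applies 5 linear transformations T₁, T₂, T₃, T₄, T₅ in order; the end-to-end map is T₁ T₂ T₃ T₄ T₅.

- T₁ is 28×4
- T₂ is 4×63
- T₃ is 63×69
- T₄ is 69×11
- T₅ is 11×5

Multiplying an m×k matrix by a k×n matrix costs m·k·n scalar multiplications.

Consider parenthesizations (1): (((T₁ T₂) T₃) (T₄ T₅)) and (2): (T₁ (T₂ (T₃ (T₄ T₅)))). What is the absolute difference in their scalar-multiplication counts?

Order (1) = (((T₁ T₂) T₃) (T₄ T₅)): (T₁ T₂): 28×4 by 4×63 → 28×63, cost 28·4·63 = 7056; ((T₁ T₂) T₃): 28×63 by 63×69 → 28×69, cost 28·63·69 = 121716; cumulative 128772; (T₄ T₅): 69×11 by 11×5 → 69×5, cost 69·11·5 = 3795; (((T₁ T₂) T₃) (T₄ T₅)): 28×69 by 69×5 → 28×5, cost 28·69·5 = 9660; cumulative 142227. Total 142227.
Order (2) = (T₁ (T₂ (T₃ (T₄ T₅)))): (T₄ T₅): 69×11 by 11×5 → 69×5, cost 69·11·5 = 3795; (T₃ (T₄ T₅)): 63×69 by 69×5 → 63×5, cost 63·69·5 = 21735; cumulative 25530; (T₂ (T₃ (T₄ T₅))): 4×63 by 63×5 → 4×5, cost 4·63·5 = 1260; cumulative 26790; (T₁ (T₂ (T₃ (T₄ T₅)))): 28×4 by 4×5 → 28×5, cost 28·4·5 = 560; cumulative 27350. Total 27350.
Difference: |142227 − 27350| = 114877.

114877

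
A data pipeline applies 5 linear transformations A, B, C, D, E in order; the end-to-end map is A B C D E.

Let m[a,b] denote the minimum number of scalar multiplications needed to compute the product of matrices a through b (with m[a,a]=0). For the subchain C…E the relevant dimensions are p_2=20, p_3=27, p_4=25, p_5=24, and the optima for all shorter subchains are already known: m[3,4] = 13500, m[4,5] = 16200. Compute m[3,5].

m[3,5] = min over k∈[3,4] of m[3,k]+m[k+1,5]+p_{2}·p_k·p_{5}.
k=3: 0 + 16200 + 20·27·24 = 29160; k=4: 13500 + 0 + 20·25·24 = 25500.
Minimum: 25500 at k=4.

25500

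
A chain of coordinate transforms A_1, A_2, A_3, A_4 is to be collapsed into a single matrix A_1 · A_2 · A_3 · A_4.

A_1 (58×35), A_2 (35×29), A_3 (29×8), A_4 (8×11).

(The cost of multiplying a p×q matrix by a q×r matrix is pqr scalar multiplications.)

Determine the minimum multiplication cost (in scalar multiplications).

Adjacent pairs: A_1A_2 = 58·35·29 = 58870; A_2A_3 = 35·29·8 = 8120; A_3A_4 = 29·8·11 = 2552.
Length 3: A_1..A_3: k=1: 0+8120+58·35·8=24360; k=2: 58870+0+58·29·8=72326 → min 24360 | A_2..A_4: k=2: 0+2552+35·29·11=13717; k=3: 8120+0+35·8·11=11200 → min 11200.
Length 4: A_1..A_4: k=1: 0+11200+58·35·11=33530; k=2: 58870+2552+58·29·11=79924; k=3: 24360+0+58·8·11=29464 → min 29464.
Optimal order: ((A_1 · (A_2 · A_3)) · A_4) with cost 29464.

29464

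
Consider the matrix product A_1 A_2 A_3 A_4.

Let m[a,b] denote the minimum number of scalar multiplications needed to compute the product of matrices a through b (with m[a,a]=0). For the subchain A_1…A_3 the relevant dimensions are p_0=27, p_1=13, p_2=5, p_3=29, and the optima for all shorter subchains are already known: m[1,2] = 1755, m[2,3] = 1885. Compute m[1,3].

m[1,3] = min over k∈[1,2] of m[1,k]+m[k+1,3]+p_{0}·p_k·p_{3}.
k=1: 0 + 1885 + 27·13·29 = 12064; k=2: 1755 + 0 + 27·5·29 = 5670.
Minimum: 5670 at k=2.

5670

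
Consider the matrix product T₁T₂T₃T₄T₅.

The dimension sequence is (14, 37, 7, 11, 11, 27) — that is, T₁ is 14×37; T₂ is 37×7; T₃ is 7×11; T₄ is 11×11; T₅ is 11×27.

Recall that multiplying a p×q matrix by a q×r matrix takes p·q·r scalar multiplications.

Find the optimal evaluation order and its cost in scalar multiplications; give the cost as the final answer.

9198

Adjacent pairs: T₁T₂ = 14·37·7 = 3626; T₂T₃ = 37·7·11 = 2849; T₃T₄ = 7·11·11 = 847; T₄T₅ = 11·11·27 = 3267.
Length 3: T₁..T₃: k=1: 0+2849+14·37·11=8547; k=2: 3626+0+14·7·11=4704 → min 4704 | T₂..T₄: k=2: 0+847+37·7·11=3696; k=3: 2849+0+37·11·11=7326 → min 3696 | T₃..T₅: k=3: 0+3267+7·11·27=5346; k=4: 847+0+7·11·27=2926 → min 2926.
Length 4: T₁..T₄: k=1: 0+3696+14·37·11=9394; k=2: 3626+847+14·7·11=5551; k=3: 4704+0+14·11·11=6398 → min 5551 | T₂..T₅: k=2: 0+2926+37·7·27=9919; k=3: 2849+3267+37·11·27=17105; k=4: 3696+0+37·11·27=14685 → min 9919.
Length 5: T₁..T₅: k=1: 0+9919+14·37·27=23905; k=2: 3626+2926+14·7·27=9198; k=3: 4704+3267+14·11·27=12129; k=4: 5551+0+14·11·27=9709 → min 9198.
Optimal parenthesization: ((T₁T₂)((T₃T₄)T₅)) with cost 9198.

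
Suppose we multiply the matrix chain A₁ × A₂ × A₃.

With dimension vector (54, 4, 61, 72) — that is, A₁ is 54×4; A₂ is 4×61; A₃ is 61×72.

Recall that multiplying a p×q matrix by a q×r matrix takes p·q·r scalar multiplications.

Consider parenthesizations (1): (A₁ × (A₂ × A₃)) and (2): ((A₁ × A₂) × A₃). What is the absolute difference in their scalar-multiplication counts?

Order (1) = (A₁ × (A₂ × A₃)): (A₂ × A₃): 4×61 by 61×72 → 4×72, cost 4·61·72 = 17568; (A₁ × (A₂ × A₃)): 54×4 by 4×72 → 54×72, cost 54·4·72 = 15552; cumulative 33120. Total 33120.
Order (2) = ((A₁ × A₂) × A₃): (A₁ × A₂): 54×4 by 4×61 → 54×61, cost 54·4·61 = 13176; ((A₁ × A₂) × A₃): 54×61 by 61×72 → 54×72, cost 54·61·72 = 237168; cumulative 250344. Total 250344.
Difference: |33120 − 250344| = 217224.

217224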